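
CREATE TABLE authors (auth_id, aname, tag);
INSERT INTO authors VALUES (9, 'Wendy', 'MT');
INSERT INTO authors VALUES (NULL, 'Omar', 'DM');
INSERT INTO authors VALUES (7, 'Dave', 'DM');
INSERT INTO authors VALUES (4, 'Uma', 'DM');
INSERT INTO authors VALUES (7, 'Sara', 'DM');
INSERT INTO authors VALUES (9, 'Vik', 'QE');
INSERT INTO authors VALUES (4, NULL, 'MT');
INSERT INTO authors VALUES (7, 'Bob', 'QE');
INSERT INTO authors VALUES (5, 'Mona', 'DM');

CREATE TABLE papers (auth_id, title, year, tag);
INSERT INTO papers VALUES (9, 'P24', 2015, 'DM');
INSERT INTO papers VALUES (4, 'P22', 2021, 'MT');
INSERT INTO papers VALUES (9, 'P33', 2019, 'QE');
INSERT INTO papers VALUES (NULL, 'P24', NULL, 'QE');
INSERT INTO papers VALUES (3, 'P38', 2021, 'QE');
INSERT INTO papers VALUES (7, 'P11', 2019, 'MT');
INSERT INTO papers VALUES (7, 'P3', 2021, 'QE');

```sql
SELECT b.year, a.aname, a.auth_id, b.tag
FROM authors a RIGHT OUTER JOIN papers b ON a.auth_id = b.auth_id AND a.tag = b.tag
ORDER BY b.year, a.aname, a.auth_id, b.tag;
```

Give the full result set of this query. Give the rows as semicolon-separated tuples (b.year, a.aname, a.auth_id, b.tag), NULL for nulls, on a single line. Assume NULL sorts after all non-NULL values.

(2015, NULL, NULL, DM); (2019, Vik, 9, QE); (2019, NULL, NULL, MT); (2021, Bob, 7, QE); (2021, NULL, 4, MT); (2021, NULL, NULL, QE); (NULL, NULL, NULL, QE)

RIGHT JOIN keeps every row from `papers`; unmatched rows get NULL for `authors`'s columns.
Matching on a.auth_id = b.auth_id AND a.tag = b.tag. A NULL in a compared column never satisfies the condition.
- a (auth_id=9, tag=MT) has no partner in b.
- a (auth_id=NULL, tag=DM) has no partner in b.
- a (auth_id=7, tag=DM) has no partner in b.
- a (auth_id=4, tag=DM) has no partner in b.
- a (auth_id=7, tag=DM) has no partner in b.
- a (auth_id=9, tag=QE) pairs with 1 row(s) of b.
- a (auth_id=4, tag=MT) pairs with 1 row(s) of b.
- a (auth_id=7, tag=QE) pairs with 1 row(s) of b.
- a (auth_id=5, tag=DM) has no partner in b.
- plus 4 unmatched b row(s), each kept with NULL a columns.
After projecting and ordering:
b.year | a.aname | a.auth_id | b.tag
2015 | NULL | NULL | DM
2019 | Vik | 9 | QE
2019 | NULL | NULL | MT
2021 | Bob | 7 | QE
2021 | NULL | 4 | MT
2021 | NULL | NULL | QE
NULL | NULL | NULL | QE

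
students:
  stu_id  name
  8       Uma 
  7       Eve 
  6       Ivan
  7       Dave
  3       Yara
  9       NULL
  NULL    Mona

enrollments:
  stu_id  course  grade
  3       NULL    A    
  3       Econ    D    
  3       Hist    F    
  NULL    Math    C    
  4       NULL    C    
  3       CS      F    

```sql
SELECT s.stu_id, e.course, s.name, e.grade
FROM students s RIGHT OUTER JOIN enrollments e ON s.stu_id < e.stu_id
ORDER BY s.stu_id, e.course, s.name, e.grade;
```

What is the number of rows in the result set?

6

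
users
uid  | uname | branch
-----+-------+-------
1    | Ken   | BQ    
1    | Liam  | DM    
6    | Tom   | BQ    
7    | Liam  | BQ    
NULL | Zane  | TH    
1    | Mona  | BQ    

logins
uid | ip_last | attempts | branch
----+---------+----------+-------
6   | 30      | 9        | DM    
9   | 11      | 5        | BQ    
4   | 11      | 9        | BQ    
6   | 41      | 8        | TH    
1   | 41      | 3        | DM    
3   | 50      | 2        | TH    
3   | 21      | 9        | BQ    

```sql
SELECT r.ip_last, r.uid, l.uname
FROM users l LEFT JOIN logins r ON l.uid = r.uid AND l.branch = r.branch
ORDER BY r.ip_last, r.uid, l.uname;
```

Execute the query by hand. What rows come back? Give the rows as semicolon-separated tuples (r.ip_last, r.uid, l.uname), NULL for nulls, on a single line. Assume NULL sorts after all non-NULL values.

(41, 1, Liam); (NULL, NULL, Ken); (NULL, NULL, Liam); (NULL, NULL, Mona); (NULL, NULL, Tom); (NULL, NULL, Zane)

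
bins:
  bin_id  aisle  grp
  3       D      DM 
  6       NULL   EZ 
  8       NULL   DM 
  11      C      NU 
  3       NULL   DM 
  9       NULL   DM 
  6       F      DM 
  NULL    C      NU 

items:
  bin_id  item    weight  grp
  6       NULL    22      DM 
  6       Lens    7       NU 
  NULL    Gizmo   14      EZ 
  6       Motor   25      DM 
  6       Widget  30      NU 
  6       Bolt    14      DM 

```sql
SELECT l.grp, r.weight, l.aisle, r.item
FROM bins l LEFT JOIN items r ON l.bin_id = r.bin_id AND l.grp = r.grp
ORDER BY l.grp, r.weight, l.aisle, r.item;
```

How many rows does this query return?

10

LEFT JOIN keeps every row from `bins`; unmatched rows get NULL for `items`'s columns.
Matching on l.bin_id = r.bin_id AND l.grp = r.grp. A NULL in a compared column never satisfies the condition.
- bin_id=3, grp=DM: no r row matches, row kept with r columns NULL.
- bin_id=6, grp=EZ: no r row matches, row kept with r columns NULL.
- bin_id=8, grp=DM: no r row matches, row kept with r columns NULL.
- bin_id=11, grp=NU: no r row matches, row kept with r columns NULL.
- bin_id=3, grp=DM: no r row matches, row kept with r columns NULL.
- bin_id=9, grp=DM: no r row matches, row kept with r columns NULL.
- bin_id=6, grp=DM: 3 matching r row(s), so 3 row(s) emitted.
- bin_id=NULL, grp=NU: no r row matches, row kept with r columns NULL.
Total: 3 matched + 7 padded = 10 rows.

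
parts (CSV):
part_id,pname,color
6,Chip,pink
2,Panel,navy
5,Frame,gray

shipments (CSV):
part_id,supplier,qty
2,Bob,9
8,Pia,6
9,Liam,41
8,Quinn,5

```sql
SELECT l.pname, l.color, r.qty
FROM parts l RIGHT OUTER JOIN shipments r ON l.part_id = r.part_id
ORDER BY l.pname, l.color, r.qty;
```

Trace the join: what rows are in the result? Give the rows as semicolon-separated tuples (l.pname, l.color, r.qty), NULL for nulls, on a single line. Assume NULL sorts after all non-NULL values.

RIGHT JOIN keeps every row from `shipments`; unmatched rows get NULL for `parts`'s columns.
Matching on l.part_id = r.part_id.
Matched pairs: 1; unmatched r rows kept: 3.

(Panel, navy, 9); (NULL, NULL, 5); (NULL, NULL, 6); (NULL, NULL, 41)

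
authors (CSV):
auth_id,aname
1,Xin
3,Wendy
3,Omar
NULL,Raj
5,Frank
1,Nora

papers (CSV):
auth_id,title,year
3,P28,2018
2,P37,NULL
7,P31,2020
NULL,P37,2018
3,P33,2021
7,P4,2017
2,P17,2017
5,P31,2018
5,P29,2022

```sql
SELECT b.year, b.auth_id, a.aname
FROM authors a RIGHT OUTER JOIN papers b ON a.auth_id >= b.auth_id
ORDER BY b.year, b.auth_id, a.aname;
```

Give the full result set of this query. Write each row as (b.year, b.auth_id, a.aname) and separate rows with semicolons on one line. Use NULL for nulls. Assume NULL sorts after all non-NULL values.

(2017, 2, Frank); (2017, 2, Omar); (2017, 2, Wendy); (2017, 7, NULL); (2018, 3, Frank); (2018, 3, Omar); (2018, 3, Wendy); (2018, 5, Frank); (2018, NULL, NULL); (2020, 7, NULL); (2021, 3, Frank); (2021, 3, Omar); (2021, 3, Wendy); (2022, 5, Frank); (NULL, 2, Frank); (NULL, 2, Omar); (NULL, 2, Wendy)

RIGHT JOIN keeps every row from `papers`; unmatched rows get NULL for `authors`'s columns.
Matching on a.auth_id >= b.auth_id. A NULL in a compared column never satisfies the condition.
- a row (auth_id=1): no match.
- a row (auth_id=3): matches 4 b row(s) → 4 output row(s).
- a row (auth_id=3): matches 4 b row(s) → 4 output row(s).
- a row (auth_id=NULL): no match.
- a row (auth_id=5): matches 6 b row(s) → 6 output row(s).
- a row (auth_id=1): no match.
- 3 b row(s) had no a match → kept, a columns NULL.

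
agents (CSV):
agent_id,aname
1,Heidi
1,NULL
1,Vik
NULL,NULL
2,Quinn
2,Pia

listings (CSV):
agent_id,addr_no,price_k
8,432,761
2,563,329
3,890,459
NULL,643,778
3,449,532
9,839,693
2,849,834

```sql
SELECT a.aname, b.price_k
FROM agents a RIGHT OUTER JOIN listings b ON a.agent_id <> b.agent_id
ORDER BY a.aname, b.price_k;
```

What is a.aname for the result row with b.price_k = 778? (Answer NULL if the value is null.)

NULL

RIGHT JOIN keeps every row from `listings`; unmatched rows get NULL for `agents`'s columns.
Matching on a.agent_id <> b.agent_id. A NULL in a compared column never satisfies the condition.
- a[0] agent_id=1 → 6 match(es) in b → 6 row(s).
- a[1] agent_id=1 → 6 match(es) in b → 6 row(s).
- a[2] agent_id=1 → 6 match(es) in b → 6 row(s).
- a[3] agent_id=NULL → no match.
- a[4] agent_id=2 → 4 match(es) in b → 4 row(s).
- a[5] agent_id=2 → 4 match(es) in b → 4 row(s).
- 1 row(s) from b found no a partner → padded with NULL.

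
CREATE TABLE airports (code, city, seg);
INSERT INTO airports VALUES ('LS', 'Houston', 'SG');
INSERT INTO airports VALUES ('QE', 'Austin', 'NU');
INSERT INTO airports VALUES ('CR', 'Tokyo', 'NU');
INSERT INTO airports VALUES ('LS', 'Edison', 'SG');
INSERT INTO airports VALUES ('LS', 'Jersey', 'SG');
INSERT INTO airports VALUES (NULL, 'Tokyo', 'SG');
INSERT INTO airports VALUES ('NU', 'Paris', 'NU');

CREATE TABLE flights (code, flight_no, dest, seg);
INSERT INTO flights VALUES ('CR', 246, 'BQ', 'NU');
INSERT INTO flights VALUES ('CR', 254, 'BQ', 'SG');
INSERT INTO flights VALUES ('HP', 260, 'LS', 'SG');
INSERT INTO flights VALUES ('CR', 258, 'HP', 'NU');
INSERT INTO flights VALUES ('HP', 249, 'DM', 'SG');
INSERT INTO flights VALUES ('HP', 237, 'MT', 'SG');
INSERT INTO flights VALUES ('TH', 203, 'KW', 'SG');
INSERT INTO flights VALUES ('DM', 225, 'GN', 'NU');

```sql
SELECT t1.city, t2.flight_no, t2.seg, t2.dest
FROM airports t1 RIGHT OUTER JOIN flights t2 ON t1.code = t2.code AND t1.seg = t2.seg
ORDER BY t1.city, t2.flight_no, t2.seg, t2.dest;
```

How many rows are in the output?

8

RIGHT JOIN keeps every row from `flights`; unmatched rows get NULL for `airports`'s columns.
Matching on t1.code = t2.code AND t1.seg = t2.seg. A NULL in a compared column never satisfies the condition.
Matched pairs: 2; unmatched t2 rows kept: 6.
Total: 2 matched + 6 padded = 8 rows.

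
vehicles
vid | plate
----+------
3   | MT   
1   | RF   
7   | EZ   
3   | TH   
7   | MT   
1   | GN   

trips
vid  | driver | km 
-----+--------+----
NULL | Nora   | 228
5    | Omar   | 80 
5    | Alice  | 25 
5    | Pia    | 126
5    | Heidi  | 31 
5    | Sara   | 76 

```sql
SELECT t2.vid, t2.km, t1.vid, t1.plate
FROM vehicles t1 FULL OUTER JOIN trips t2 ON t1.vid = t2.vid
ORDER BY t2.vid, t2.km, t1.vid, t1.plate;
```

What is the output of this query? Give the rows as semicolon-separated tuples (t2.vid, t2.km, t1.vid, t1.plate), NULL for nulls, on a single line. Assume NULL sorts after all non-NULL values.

FULL OUTER JOIN keeps every row from both sides; unmatched rows get NULL for the other side's columns.
Matching on t1.vid = t2.vid. A NULL in a compared column never satisfies the condition.
- t1 (vid=3) has no partner → padded with NULL.
- t1 (vid=1) has no partner → padded with NULL.
- t1 (vid=7) has no partner → padded with NULL.
- t1 (vid=3) has no partner → padded with NULL.
- t1 (vid=7) has no partner → padded with NULL.
- t1 (vid=1) has no partner → padded with NULL.
- 6 row(s) from t2 found no t1 partner → padded with NULL.

(5, 25, NULL, NULL); (5, 31, NULL, NULL); (5, 76, NULL, NULL); (5, 80, NULL, NULL); (5, 126, NULL, NULL); (NULL, 228, NULL, NULL); (NULL, NULL, 1, GN); (NULL, NULL, 1, RF); (NULL, NULL, 3, MT); (NULL, NULL, 3, TH); (NULL, NULL, 7, EZ); (NULL, NULL, 7, MT)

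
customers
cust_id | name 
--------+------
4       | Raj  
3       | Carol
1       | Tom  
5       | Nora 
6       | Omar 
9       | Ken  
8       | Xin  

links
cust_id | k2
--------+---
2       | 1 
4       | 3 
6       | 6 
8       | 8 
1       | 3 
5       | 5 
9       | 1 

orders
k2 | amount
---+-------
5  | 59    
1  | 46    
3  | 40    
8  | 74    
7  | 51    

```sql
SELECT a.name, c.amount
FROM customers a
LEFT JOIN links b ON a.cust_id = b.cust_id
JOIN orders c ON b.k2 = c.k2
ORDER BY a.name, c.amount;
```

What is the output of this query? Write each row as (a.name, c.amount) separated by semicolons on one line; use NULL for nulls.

Step 1 — a LEFT JOIN b on cust_id → 7 row(s).
Then INNER JOIN `orders c` on k2: keep only rows whose b.k2 appears in c.

(Ken, 46); (Nora, 59); (Raj, 40); (Tom, 40); (Xin, 74)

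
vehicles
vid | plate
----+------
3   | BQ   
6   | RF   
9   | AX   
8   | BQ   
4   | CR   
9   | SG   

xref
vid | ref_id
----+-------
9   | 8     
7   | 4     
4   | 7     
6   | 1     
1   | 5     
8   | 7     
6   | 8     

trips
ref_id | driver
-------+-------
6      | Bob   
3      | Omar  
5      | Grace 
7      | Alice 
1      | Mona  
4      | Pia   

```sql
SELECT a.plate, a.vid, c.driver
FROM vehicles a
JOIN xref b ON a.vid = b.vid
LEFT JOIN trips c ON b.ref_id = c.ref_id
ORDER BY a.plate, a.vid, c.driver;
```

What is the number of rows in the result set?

Joins associate left-to-right: vehicles INNER JOIN xref on vid gives 6 intermediate row(s).
Then LEFT JOIN `trips c` on ref_id: each of those 6 rows is kept; rows whose b.ref_id has no match in c get NULL for c's columns.
Result: 6 row(s).

6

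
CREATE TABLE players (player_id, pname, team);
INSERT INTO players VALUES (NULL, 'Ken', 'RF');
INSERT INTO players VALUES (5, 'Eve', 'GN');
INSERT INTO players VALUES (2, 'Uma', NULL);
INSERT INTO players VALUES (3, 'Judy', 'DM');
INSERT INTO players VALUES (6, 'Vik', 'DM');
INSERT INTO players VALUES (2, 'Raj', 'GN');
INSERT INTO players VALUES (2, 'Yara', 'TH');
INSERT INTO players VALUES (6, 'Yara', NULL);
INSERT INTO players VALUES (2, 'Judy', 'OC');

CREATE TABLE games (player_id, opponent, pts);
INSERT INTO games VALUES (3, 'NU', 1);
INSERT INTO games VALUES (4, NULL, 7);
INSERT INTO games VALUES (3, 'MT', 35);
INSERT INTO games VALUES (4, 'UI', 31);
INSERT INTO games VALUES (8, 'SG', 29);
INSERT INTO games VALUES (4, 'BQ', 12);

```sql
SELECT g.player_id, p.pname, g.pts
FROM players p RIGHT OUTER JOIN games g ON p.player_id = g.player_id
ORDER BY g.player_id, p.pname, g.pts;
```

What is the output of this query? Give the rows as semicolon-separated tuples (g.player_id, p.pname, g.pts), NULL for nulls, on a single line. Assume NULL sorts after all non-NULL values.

(3, Judy, 1); (3, Judy, 35); (4, NULL, 7); (4, NULL, 12); (4, NULL, 31); (8, NULL, 29)

RIGHT JOIN keeps every row from `games`; unmatched rows get NULL for `players`'s columns.
Matching on p.player_id = g.player_id. A NULL in a compared column never satisfies the condition.
- p[0] player_id=NULL → no match.
- p[1] player_id=5 → no match.
- p[2] player_id=2 → no match.
- p[3] player_id=3 → 2 match(es) in g → 2 row(s).
- p[4] player_id=6 → no match.
- p[5] player_id=2 → no match.
- p[6] player_id=2 → no match.
- p[7] player_id=6 → no match.
- p[8] player_id=2 → no match.
- plus 4 unmatched g row(s), each kept with NULL p columns.
After projecting and ordering:
g.player_id | p.pname | g.pts
3 | Judy | 1
3 | Judy | 35
4 | NULL | 7
4 | NULL | 12
4 | NULL | 31
8 | NULL | 29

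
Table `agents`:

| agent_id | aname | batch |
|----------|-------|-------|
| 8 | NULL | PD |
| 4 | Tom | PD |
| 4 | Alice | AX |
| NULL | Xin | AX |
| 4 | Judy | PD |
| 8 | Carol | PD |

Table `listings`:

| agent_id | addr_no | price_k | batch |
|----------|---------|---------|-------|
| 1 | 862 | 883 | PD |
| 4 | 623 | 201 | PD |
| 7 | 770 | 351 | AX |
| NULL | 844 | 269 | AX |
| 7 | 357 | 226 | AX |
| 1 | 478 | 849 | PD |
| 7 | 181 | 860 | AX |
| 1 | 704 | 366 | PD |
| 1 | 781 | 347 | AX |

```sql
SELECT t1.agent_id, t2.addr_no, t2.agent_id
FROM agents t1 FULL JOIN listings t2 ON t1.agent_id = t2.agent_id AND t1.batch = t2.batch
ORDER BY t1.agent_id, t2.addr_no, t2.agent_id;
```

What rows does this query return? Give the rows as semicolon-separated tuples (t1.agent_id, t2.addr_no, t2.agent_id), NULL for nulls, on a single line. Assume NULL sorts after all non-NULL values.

(4, 623, 4); (4, 623, 4); (4, NULL, NULL); (8, NULL, NULL); (8, NULL, NULL); (NULL, 181, 7); (NULL, 357, 7); (NULL, 478, 1); (NULL, 704, 1); (NULL, 770, 7); (NULL, 781, 1); (NULL, 844, NULL); (NULL, 862, 1); (NULL, NULL, NULL)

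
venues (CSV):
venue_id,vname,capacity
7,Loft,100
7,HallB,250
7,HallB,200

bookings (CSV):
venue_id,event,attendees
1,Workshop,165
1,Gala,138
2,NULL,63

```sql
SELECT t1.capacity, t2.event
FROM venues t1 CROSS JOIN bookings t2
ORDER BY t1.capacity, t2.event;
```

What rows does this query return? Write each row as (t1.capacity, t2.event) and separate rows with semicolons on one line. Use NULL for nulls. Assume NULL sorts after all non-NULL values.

(100, Gala); (100, Workshop); (100, NULL); (200, Gala); (200, Workshop); (200, NULL); (250, Gala); (250, Workshop); (250, NULL)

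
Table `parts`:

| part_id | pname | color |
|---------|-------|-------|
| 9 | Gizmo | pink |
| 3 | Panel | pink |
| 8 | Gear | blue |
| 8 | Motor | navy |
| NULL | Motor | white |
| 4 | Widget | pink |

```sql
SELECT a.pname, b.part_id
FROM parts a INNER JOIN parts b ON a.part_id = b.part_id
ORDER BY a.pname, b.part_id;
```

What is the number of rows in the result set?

INNER JOIN keeps only pairs where the ON condition holds.
Matching on a.part_id = b.part_id. A NULL in a compared column never satisfies the condition.
- a[0] part_id=9 → 1 match(es) in b → 1 row(s).
- a[1] part_id=3 → 1 match(es) in b → 1 row(s).
- a[2] part_id=8 → 2 match(es) in b → 2 row(s).
- a[3] part_id=8 → 2 match(es) in b → 2 row(s).
- a[4] part_id=NULL → no match; dropped.
- a[5] part_id=4 → 1 match(es) in b → 1 row(s).
Total: 7 rows.

7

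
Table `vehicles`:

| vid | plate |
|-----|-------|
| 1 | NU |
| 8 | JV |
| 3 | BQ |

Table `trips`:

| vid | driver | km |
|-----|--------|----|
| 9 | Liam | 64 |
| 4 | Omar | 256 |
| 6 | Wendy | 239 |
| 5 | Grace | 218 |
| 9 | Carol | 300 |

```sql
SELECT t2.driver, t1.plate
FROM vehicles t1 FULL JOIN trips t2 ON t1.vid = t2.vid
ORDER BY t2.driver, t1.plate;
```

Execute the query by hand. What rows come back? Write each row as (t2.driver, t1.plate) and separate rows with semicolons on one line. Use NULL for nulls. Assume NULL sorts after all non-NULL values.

(Carol, NULL); (Grace, NULL); (Liam, NULL); (Omar, NULL); (Wendy, NULL); (NULL, BQ); (NULL, JV); (NULL, NU)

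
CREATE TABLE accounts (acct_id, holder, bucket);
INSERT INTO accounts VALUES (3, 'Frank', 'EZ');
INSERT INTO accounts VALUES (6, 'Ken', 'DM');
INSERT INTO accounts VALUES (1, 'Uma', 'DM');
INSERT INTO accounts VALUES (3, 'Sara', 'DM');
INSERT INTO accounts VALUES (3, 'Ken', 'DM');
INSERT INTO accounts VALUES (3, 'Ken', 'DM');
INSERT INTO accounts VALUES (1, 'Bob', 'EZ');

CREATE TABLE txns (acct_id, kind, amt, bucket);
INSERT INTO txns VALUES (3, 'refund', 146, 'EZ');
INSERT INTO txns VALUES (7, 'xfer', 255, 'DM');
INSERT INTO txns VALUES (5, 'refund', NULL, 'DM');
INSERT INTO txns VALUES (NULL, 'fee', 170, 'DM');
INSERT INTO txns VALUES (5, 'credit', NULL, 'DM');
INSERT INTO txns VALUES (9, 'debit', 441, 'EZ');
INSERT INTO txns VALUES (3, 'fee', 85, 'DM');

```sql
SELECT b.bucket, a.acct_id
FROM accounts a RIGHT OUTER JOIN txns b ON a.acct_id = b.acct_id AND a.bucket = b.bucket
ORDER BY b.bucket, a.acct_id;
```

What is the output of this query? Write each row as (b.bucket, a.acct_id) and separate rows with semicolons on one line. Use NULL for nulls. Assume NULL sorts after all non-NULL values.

(DM, 3); (DM, 3); (DM, 3); (DM, NULL); (DM, NULL); (DM, NULL); (DM, NULL); (EZ, 3); (EZ, NULL)

RIGHT JOIN keeps every row from `txns`; unmatched rows get NULL for `accounts`'s columns.
Matching on a.acct_id = b.acct_id AND a.bucket = b.bucket. A NULL in a compared column never satisfies the condition.
Matched pairs: 4; unmatched b rows kept: 5.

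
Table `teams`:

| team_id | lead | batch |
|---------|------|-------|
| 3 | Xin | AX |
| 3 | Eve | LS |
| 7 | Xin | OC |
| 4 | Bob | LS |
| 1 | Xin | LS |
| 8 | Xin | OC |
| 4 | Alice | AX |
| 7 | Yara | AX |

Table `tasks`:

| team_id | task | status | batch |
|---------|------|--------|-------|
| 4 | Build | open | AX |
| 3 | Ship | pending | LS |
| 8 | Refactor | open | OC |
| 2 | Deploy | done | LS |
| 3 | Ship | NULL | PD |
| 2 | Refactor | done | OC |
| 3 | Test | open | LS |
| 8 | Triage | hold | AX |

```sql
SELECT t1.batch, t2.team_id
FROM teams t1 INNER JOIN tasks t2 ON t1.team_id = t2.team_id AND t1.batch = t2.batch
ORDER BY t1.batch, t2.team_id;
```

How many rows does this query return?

INNER JOIN keeps only pairs where the ON condition holds.
Matching on t1.team_id = t2.team_id AND t1.batch = t2.batch.
- t1[0] team_id=3, batch=AX → no match; dropped.
- t1[1] team_id=3, batch=LS → 2 match(es) in t2 → 2 row(s).
- t1[2] team_id=7, batch=OC → no match; dropped.
- t1[3] team_id=4, batch=LS → no match; dropped.
- t1[4] team_id=1, batch=LS → no match; dropped.
- t1[5] team_id=8, batch=OC → 1 match(es) in t2 → 1 row(s).
- t1[6] team_id=4, batch=AX → 1 match(es) in t2 → 1 row(s).
- t1[7] team_id=7, batch=AX → no match; dropped.
Total: 4 rows.

4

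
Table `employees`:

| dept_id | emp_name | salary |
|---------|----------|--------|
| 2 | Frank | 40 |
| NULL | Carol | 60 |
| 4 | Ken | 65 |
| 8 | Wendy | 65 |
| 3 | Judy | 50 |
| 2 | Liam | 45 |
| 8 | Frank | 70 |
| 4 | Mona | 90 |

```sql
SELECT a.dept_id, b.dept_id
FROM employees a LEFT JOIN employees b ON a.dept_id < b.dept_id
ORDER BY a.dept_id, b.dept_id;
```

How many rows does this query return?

21

LEFT JOIN keeps every row from `employees a`; unmatched rows get NULL for `employees b`'s columns.
Matching on a.dept_id < b.dept_id. A NULL in a compared column never satisfies the condition.
- a[0] dept_id=2 → 5 match(es) in b → 5 row(s).
- a[1] dept_id=NULL → no match; kept with NULLs on the b side.
- a[2] dept_id=4 → 2 match(es) in b → 2 row(s).
- a[3] dept_id=8 → no match; kept with NULLs on the b side.
- a[4] dept_id=3 → 4 match(es) in b → 4 row(s).
- a[5] dept_id=2 → 5 match(es) in b → 5 row(s).
- a[6] dept_id=8 → no match; kept with NULLs on the b side.
- a[7] dept_id=4 → 2 match(es) in b → 2 row(s).
Total: 18 matched + 3 padded = 21 rows.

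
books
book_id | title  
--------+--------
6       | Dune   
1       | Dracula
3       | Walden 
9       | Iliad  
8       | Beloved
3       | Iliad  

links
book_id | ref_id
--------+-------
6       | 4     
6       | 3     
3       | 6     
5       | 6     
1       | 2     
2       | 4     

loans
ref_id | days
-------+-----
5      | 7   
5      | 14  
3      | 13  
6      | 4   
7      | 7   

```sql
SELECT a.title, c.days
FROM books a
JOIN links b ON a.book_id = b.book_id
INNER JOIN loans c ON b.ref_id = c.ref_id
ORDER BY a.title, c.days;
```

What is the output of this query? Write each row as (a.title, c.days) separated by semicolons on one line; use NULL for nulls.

Step 1 — a INNER JOIN b on book_id → 5 row(s).
Then INNER JOIN `loans c` on ref_id: keep only rows whose b.ref_id appears in c.

(Dune, 13); (Iliad, 4); (Walden, 4)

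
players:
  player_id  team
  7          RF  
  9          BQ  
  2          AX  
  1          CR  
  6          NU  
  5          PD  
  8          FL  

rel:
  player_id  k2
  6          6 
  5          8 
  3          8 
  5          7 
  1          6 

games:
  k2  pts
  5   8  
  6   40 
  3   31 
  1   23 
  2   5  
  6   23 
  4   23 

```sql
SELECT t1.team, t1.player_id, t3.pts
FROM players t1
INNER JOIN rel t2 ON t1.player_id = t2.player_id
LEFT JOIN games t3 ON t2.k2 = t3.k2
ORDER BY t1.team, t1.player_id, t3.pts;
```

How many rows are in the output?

6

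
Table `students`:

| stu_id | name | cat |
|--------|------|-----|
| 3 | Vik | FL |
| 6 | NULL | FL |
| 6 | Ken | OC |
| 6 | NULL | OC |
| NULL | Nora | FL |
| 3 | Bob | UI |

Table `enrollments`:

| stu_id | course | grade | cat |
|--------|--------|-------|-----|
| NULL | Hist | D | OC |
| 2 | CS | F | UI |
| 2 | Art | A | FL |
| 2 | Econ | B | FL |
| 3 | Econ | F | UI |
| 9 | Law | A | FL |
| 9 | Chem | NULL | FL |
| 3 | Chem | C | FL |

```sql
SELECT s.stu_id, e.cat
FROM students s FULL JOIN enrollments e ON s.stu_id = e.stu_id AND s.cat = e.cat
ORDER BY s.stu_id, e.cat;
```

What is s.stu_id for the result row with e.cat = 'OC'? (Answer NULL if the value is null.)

FULL OUTER JOIN keeps every row from both sides; unmatched rows get NULL for the other side's columns.
Matching on s.stu_id = e.stu_id AND s.cat = e.cat. A NULL in a compared column never satisfies the condition.
- stu_id=3, cat=FL: 1 matching e row(s), so 1 row(s) emitted.
- stu_id=6, cat=FL: no e row matches, row kept with e columns NULL.
- stu_id=6, cat=OC: no e row matches, row kept with e columns NULL.
- stu_id=6, cat=OC: no e row matches, row kept with e columns NULL.
- stu_id=NULL, cat=FL: no e row matches, row kept with e columns NULL.
- stu_id=3, cat=UI: 1 matching e row(s), so 1 row(s) emitted.
- 6 row(s) from e found no s partner → padded with NULL.

NULL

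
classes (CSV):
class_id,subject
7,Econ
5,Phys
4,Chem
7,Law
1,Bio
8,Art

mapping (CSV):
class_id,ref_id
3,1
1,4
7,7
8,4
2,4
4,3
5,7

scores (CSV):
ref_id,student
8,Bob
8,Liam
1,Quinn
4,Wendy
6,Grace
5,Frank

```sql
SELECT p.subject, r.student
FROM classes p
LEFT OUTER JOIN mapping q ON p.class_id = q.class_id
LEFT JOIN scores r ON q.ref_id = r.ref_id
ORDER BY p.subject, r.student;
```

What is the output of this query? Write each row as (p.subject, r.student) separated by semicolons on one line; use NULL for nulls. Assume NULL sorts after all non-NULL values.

(Art, Wendy); (Bio, Wendy); (Chem, NULL); (Econ, NULL); (Law, NULL); (Phys, NULL)

Step 1 — p LEFT JOIN q on class_id → 6 row(s).
Then LEFT JOIN `scores r` on ref_id: each of those 6 rows is kept; rows whose q.ref_id has no match in r get NULL for r's columns.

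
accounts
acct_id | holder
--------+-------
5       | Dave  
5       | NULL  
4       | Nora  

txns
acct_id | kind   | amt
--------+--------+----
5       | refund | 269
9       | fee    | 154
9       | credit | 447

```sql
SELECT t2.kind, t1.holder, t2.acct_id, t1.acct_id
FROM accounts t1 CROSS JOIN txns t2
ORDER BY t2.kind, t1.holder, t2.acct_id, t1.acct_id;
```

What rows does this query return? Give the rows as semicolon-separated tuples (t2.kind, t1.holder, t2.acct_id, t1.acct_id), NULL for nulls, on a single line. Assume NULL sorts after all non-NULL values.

CROSS JOIN pairs every row of `accounts` with every row of `txns`: 3 × 3 = 9 rows.
After projecting and ordering:
t2.kind | t1.holder | t2.acct_id | t1.acct_id
credit | Dave | 9 | 5
credit | Nora | 9 | 4
credit | NULL | 9 | 5
fee | Dave | 9 | 5
fee | Nora | 9 | 4
fee | NULL | 9 | 5
refund | Dave | 5 | 5
refund | Nora | 5 | 4
refund | NULL | 5 | 5

(credit, Dave, 9, 5); (credit, Nora, 9, 4); (credit, NULL, 9, 5); (fee, Dave, 9, 5); (fee, Nora, 9, 4); (fee, NULL, 9, 5); (refund, Dave, 5, 5); (refund, Nora, 5, 4); (refund, NULL, 5, 5)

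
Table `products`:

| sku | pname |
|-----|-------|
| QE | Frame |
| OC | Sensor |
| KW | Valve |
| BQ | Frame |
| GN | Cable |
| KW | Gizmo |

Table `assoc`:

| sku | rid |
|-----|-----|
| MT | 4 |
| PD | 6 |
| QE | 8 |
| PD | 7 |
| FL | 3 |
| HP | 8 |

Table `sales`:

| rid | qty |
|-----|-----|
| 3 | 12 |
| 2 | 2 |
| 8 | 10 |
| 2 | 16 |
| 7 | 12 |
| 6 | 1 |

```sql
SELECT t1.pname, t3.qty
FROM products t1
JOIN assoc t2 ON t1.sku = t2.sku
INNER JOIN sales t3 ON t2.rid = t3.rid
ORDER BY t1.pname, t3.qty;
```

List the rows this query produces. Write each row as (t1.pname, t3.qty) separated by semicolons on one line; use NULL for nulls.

Evaluate left to right. First `products t1 INNER JOIN assoc t2` on sku: 1 row(s).
Then INNER JOIN `sales t3` on rid: keep only rows whose t2.rid appears in t3.

(Frame, 10)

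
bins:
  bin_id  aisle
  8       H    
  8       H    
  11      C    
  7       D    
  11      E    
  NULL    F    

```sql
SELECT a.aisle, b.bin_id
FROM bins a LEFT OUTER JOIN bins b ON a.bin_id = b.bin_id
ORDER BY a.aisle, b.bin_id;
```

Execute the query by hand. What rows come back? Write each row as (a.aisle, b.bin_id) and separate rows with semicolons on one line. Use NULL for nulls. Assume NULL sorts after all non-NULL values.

LEFT JOIN keeps every row from `bins a`; unmatched rows get NULL for `bins b`'s columns.
Matching on a.bin_id = b.bin_id. A NULL in a compared column never satisfies the condition.
- a (bin_id=8) pairs with 2 row(s) of b.
- a (bin_id=8) pairs with 2 row(s) of b.
- a (bin_id=11) pairs with 2 row(s) of b.
- a (bin_id=7) pairs with 1 row(s) of b.
- a (bin_id=11) pairs with 2 row(s) of b.
- a (bin_id=NULL) has no partner → padded with NULL.
After projecting and ordering:
a.aisle | b.bin_id
C | 11
C | 11
D | 7
E | 11
E | 11
F | NULL
H | 8
H | 8
H | 8
H | 8

(C, 11); (C, 11); (D, 7); (E, 11); (E, 11); (F, NULL); (H, 8); (H, 8); (H, 8); (H, 8)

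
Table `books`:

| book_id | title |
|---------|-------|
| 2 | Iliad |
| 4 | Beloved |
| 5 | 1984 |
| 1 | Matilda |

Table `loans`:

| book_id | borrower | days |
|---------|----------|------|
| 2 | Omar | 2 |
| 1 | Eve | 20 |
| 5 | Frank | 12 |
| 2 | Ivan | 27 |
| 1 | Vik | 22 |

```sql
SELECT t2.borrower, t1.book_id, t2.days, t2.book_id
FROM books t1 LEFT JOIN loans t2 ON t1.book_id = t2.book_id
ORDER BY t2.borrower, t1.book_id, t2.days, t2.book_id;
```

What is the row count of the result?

LEFT JOIN keeps every row from `books`; unmatched rows get NULL for `loans`'s columns.
Matching on t1.book_id = t2.book_id.
- t1[0] book_id=2 → 2 match(es) in t2 → 2 row(s).
- t1[1] book_id=4 → no match; kept with NULLs on the t2 side.
- t1[2] book_id=5 → 1 match(es) in t2 → 1 row(s).
- t1[3] book_id=1 → 2 match(es) in t2 → 2 row(s).
Total: 5 matched + 1 padded = 6 rows.

6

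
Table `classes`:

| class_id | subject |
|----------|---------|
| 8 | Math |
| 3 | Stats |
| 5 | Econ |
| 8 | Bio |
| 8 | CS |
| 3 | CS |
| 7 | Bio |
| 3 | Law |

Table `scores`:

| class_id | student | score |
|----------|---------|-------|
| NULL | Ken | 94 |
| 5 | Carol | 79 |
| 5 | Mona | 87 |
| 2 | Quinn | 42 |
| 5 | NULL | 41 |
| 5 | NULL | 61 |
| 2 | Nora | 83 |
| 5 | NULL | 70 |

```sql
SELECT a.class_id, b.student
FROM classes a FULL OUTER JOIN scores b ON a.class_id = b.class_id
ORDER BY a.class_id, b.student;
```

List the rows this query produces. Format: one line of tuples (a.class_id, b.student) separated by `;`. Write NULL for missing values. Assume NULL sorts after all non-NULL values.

(3, NULL); (3, NULL); (3, NULL); (5, Carol); (5, Mona); (5, NULL); (5, NULL); (5, NULL); (7, NULL); (8, NULL); (8, NULL); (8, NULL); (NULL, Ken); (NULL, Nora); (NULL, Quinn)

FULL OUTER JOIN keeps every row from both sides; unmatched rows get NULL for the other side's columns.
Matching on a.class_id = b.class_id. A NULL in a compared column never satisfies the condition.
- class_id=8: no b row matches, row kept with b columns NULL.
- class_id=3: no b row matches, row kept with b columns NULL.
- class_id=5: 5 matching b row(s), so 5 row(s) emitted.
- class_id=8: no b row matches, row kept with b columns NULL.
- class_id=8: no b row matches, row kept with b columns NULL.
- class_id=3: no b row matches, row kept with b columns NULL.
- class_id=7: no b row matches, row kept with b columns NULL.
- class_id=3: no b row matches, row kept with b columns NULL.
- 3 row(s) from b found no a partner → padded with NULL.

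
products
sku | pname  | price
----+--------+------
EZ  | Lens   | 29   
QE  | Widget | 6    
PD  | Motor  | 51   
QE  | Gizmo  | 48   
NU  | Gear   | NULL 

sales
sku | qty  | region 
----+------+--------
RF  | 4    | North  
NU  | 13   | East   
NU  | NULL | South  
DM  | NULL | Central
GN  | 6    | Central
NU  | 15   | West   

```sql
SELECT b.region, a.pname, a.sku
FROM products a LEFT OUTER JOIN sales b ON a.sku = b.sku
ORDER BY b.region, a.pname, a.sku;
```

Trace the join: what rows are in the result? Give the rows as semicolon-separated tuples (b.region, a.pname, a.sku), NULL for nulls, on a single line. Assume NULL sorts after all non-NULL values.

(East, Gear, NU); (South, Gear, NU); (West, Gear, NU); (NULL, Gizmo, QE); (NULL, Lens, EZ); (NULL, Motor, PD); (NULL, Widget, QE)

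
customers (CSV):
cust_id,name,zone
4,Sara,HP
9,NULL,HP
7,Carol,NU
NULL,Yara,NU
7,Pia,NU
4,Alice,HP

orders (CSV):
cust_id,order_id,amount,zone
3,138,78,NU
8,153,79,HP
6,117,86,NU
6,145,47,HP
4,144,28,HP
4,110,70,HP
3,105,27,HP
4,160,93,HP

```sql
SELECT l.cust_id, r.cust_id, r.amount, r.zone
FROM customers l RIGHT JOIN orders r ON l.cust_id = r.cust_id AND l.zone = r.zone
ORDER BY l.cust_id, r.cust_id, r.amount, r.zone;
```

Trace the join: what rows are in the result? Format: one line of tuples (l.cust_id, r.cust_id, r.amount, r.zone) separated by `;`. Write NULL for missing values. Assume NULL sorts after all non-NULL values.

(4, 4, 28, HP); (4, 4, 28, HP); (4, 4, 70, HP); (4, 4, 70, HP); (4, 4, 93, HP); (4, 4, 93, HP); (NULL, 3, 27, HP); (NULL, 3, 78, NU); (NULL, 6, 47, HP); (NULL, 6, 86, NU); (NULL, 8, 79, HP)

RIGHT JOIN keeps every row from `orders`; unmatched rows get NULL for `customers`'s columns.
Matching on l.cust_id = r.cust_id AND l.zone = r.zone. A NULL in a compared column never satisfies the condition.
Matched pairs: 6; unmatched r rows kept: 5.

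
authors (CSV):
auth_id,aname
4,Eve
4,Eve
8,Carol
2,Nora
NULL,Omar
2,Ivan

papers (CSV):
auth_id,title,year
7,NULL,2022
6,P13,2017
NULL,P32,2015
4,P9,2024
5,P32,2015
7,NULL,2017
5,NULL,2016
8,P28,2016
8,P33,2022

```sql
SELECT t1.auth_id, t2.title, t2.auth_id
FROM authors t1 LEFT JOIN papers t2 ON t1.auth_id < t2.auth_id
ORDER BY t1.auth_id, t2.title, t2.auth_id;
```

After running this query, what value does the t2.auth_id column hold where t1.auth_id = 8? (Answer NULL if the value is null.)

LEFT JOIN keeps every row from `authors`; unmatched rows get NULL for `papers`'s columns.
Matching on t1.auth_id < t2.auth_id. A NULL in a compared column never satisfies the condition.
Matched pairs: 30; unmatched t1 rows kept: 2.

NULL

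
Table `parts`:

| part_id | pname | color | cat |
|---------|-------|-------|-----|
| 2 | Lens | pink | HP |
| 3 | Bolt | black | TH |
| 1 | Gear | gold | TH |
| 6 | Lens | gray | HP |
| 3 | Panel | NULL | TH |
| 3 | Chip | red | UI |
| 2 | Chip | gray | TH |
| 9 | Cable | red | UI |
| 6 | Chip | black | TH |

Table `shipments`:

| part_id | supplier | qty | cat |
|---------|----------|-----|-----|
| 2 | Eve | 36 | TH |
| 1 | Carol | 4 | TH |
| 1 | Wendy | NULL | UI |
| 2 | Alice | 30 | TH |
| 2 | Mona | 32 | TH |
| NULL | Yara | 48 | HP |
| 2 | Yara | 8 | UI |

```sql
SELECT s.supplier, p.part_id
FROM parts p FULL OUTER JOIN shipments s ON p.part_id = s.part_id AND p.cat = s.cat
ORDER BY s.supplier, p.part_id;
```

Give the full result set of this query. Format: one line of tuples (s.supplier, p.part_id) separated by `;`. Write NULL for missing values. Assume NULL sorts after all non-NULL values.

FULL OUTER JOIN keeps every row from both sides; unmatched rows get NULL for the other side's columns.
Matching on p.part_id = s.part_id AND p.cat = s.cat. A NULL in a compared column never satisfies the condition.
- p (part_id=2, cat=HP) has no partner → padded with NULL.
- p (part_id=3, cat=TH) has no partner → padded with NULL.
- p (part_id=1, cat=TH) pairs with 1 row(s) of s.
- p (part_id=6, cat=HP) has no partner → padded with NULL.
- p (part_id=3, cat=TH) has no partner → padded with NULL.
- p (part_id=3, cat=UI) has no partner → padded with NULL.
- p (part_id=2, cat=TH) pairs with 3 row(s) of s.
- p (part_id=9, cat=UI) has no partner → padded with NULL.
- p (part_id=6, cat=TH) has no partner → padded with NULL.
- 3 row(s) from s found no p partner → padded with NULL.

(Alice, 2); (Carol, 1); (Eve, 2); (Mona, 2); (Wendy, NULL); (Yara, NULL); (Yara, NULL); (NULL, 2); (NULL, 3); (NULL, 3); (NULL, 3); (NULL, 6); (NULL, 6); (NULL, 9)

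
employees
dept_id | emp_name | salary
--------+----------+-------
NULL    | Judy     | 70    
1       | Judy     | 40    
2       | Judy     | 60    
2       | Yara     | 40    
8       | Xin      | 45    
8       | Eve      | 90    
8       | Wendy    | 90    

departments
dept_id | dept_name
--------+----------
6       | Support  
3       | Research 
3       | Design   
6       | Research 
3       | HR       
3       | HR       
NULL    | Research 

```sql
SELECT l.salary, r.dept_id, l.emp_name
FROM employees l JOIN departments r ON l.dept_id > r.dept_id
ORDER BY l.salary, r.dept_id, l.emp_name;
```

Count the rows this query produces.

INNER JOIN keeps only pairs where the ON condition holds.
Matching on l.dept_id > r.dept_id. A NULL in a compared column never satisfies the condition.
- l row (dept_id=NULL): no match → dropped.
- l row (dept_id=1): no match → dropped.
- l row (dept_id=2): no match → dropped.
- l row (dept_id=2): no match → dropped.
- l row (dept_id=8): matches 6 r row(s) → 6 output row(s).
- l row (dept_id=8): matches 6 r row(s) → 6 output row(s).
- l row (dept_id=8): matches 6 r row(s) → 6 output row(s).
Total: 18 rows.

18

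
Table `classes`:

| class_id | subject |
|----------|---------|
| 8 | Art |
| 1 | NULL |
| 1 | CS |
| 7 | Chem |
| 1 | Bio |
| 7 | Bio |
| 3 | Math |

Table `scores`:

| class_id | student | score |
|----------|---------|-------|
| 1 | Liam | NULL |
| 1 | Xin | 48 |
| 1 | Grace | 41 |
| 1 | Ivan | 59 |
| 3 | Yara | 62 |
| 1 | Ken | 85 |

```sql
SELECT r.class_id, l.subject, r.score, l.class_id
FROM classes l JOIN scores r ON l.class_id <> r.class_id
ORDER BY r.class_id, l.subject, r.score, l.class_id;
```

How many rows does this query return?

26

INNER JOIN keeps only pairs where the ON condition holds.
Matching on l.class_id <> r.class_id.
Matched pairs: 26.
Total: 26 rows.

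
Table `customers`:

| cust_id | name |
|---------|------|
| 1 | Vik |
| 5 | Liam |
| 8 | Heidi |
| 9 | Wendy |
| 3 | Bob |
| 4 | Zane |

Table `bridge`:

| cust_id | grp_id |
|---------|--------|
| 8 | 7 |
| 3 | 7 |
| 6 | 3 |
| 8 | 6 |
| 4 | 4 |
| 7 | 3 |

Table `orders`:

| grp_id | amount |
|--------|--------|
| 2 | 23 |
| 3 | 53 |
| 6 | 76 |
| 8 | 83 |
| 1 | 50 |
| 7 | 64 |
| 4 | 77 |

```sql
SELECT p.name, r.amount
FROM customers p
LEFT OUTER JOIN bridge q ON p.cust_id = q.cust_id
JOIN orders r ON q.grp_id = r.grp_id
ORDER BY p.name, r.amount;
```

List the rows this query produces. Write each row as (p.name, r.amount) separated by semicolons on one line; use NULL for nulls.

Joins associate left-to-right: customers LEFT JOIN bridge on cust_id gives 7 intermediate row(s).
Then INNER JOIN `orders r` on grp_id: keep only rows whose q.grp_id appears in r.

(Bob, 64); (Heidi, 64); (Heidi, 76); (Zane, 77)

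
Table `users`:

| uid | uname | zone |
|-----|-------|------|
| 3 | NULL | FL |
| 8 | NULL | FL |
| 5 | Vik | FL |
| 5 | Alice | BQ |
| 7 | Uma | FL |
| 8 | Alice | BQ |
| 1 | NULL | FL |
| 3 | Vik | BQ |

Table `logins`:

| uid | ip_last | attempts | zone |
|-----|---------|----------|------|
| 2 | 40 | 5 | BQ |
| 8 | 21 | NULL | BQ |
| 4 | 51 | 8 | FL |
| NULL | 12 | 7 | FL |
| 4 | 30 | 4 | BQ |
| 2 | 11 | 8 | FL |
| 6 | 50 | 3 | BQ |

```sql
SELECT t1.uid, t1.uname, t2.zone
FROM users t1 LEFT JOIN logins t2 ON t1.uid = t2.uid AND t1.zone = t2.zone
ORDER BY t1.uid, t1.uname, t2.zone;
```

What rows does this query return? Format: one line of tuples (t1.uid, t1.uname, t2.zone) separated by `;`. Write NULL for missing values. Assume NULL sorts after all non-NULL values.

(1, NULL, NULL); (3, Vik, NULL); (3, NULL, NULL); (5, Alice, NULL); (5, Vik, NULL); (7, Uma, NULL); (8, Alice, BQ); (8, NULL, NULL)

LEFT JOIN keeps every row from `users`; unmatched rows get NULL for `logins`'s columns.
Matching on t1.uid = t2.uid AND t1.zone = t2.zone. A NULL in a compared column never satisfies the condition.
- t1[0] uid=3, zone=FL → no match; kept with NULLs on the t2 side.
- t1[1] uid=8, zone=FL → no match; kept with NULLs on the t2 side.
- t1[2] uid=5, zone=FL → no match; kept with NULLs on the t2 side.
- t1[3] uid=5, zone=BQ → no match; kept with NULLs on the t2 side.
- t1[4] uid=7, zone=FL → no match; kept with NULLs on the t2 side.
- t1[5] uid=8, zone=BQ → 1 match(es) in t2 → 1 row(s).
- t1[6] uid=1, zone=FL → no match; kept with NULLs on the t2 side.
- t1[7] uid=3, zone=BQ → no match; kept with NULLs on the t2 side.
After projecting and ordering:
t1.uid | t1.uname | t2.zone
1 | NULL | NULL
3 | Vik | NULL
3 | NULL | NULL
5 | Alice | NULL
5 | Vik | NULL
7 | Uma | NULL
8 | Alice | BQ
8 | NULL | NULL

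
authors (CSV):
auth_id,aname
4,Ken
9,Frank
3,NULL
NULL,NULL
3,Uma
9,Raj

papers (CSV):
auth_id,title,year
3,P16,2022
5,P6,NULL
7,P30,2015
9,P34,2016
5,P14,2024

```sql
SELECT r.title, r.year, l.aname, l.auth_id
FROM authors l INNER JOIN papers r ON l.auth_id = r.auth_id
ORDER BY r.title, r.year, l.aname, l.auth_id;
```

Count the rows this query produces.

INNER JOIN keeps only pairs where the ON condition holds.
Matching on l.auth_id = r.auth_id. A NULL in a compared column never satisfies the condition.
Matched pairs: 4.
Total: 4 rows.

4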